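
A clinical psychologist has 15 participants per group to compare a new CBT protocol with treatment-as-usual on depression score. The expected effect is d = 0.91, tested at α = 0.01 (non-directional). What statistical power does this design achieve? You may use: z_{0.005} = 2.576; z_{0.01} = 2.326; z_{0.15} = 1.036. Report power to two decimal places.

For two equal groups, power = Φ(d·√(n/2) − z_{α/2}).
d·√(n/2) = 0.91 × √(15/2) = 0.91 × 2.739 = 2.492.
z_β = 2.492 − 2.576 = -0.084.
Power = Φ(-0.084) = 0.467.

power ≈ 0.47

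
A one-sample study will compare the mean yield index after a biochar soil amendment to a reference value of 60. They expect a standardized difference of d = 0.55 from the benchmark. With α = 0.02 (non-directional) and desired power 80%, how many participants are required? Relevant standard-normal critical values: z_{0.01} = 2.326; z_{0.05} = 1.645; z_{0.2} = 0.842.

For a one-sample test: n = ((z_{α/2} + z_β) / d)².
z_{α/2} + z_β = 2.326 + 0.842 = 3.168.
n = (3.168 / 0.55)² = 5.760² = 33.18.
Round up.

n = 34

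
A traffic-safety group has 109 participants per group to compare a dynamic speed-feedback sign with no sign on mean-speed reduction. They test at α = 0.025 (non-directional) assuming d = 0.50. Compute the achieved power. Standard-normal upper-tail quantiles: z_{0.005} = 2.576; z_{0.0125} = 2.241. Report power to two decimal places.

power ≈ 0.93

For two equal groups, power = Φ(d·√(n/2) − z_{α/2}).
d·√(n/2) = 0.50 × √(109/2) = 0.50 × 7.382 = 3.691.
z_β = 3.691 − 2.241 = 1.450.
Power = Φ(1.450) = 0.926.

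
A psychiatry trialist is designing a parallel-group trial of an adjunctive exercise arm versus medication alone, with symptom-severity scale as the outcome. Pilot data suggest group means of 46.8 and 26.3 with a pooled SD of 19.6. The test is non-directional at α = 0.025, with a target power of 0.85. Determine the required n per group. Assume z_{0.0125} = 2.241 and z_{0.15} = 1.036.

n = 20 per group

Cohen's d = |M₁ − M₂| / SD_pooled = |46.8 − 26.3| / 19.6 = 20.5 / 19.6 = 1.046.
For two independent groups with equal n: n = 2·((z_{α/2} + z_β) / d)².
z_{α/2} + z_β = 2.241 + 1.036 = 3.277.
n = 2 × (3.277 / 1.046)² = 2 × 3.133² = 2 × 9.81 = 19.6.
Round up to the next whole participant.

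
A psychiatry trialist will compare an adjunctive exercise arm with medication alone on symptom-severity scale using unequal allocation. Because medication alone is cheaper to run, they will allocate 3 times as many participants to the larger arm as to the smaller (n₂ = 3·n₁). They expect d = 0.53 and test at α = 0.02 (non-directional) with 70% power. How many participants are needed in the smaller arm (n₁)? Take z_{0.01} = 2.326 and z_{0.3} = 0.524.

n₁ = 39

With allocation ratio k = n₂/n₁ = 3, Var(x̄₁−x̄₂) = σ²(1/n₁ + 1/(k·n₁)) = σ²·(k+1)/(k·n₁).
So n₁ = (1 + 1/k)·((z_{α/2} + z_β)/d)² = 1.333 × (2.850/0.53)².
n₁ = 1.333 × 28.92 = 38.6.
Round up: n₁ = 39, giving n₂ = 3 × 39 = 117.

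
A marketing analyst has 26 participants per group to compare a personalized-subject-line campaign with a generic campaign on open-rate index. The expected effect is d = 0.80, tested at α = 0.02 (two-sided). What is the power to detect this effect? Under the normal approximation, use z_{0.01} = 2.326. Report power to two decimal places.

For two equal groups, power = Φ(d·√(n/2) − z_{α/2}).
d·√(n/2) = 0.80 × √(26/2) = 0.80 × 3.606 = 2.884.
z_β = 2.884 − 2.326 = 0.558.
Power = Φ(0.558) = 0.712.

power ≈ 0.71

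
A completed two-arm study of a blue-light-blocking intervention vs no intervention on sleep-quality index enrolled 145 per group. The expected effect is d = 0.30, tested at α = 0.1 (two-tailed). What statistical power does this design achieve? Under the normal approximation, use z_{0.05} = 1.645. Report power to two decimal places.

power ≈ 0.82

For two equal groups, power = Φ(d·√(n/2) − z_{α/2}).
d·√(n/2) = 0.30 × √(145/2) = 0.30 × 8.515 = 2.554.
z_β = 2.554 − 1.645 = 0.909.
Power = Φ(0.909) = 0.818.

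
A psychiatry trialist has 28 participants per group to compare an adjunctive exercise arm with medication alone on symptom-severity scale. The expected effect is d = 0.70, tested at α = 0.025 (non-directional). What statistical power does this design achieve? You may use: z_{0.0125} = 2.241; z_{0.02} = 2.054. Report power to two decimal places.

power ≈ 0.65

For two equal groups, power = Φ(d·√(n/2) − z_{α/2}).
d·√(n/2) = 0.70 × √(28/2) = 0.70 × 3.742 = 2.619.
z_β = 2.619 − 2.241 = 0.378.
Power = Φ(0.378) = 0.647.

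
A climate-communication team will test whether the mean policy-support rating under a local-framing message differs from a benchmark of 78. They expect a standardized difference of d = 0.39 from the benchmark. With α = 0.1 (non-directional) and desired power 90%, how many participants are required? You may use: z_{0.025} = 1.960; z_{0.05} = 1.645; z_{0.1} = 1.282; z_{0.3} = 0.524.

For a one-sample test: n = ((z_{α/2} + z_β) / d)².
z_{α/2} + z_β = 1.645 + 1.282 = 2.927.
n = (2.927 / 0.39)² = 7.505² = 56.33.
Round up.

n = 57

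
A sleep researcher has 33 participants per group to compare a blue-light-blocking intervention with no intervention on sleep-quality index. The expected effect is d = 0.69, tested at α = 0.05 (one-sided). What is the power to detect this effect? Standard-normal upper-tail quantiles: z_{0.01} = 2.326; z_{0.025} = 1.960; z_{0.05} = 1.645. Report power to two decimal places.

For two equal groups, power = Φ(d·√(n/2) − z_{α}).
d·√(n/2) = 0.69 × √(33/2) = 0.69 × 4.062 = 2.803.
z_β = 2.803 − 1.645 = 1.158.
Power = Φ(1.158) = 0.877.

power ≈ 0.88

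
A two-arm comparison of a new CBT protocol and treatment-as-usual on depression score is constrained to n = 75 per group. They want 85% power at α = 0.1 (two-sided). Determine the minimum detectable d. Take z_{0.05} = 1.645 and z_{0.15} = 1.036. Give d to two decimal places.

d_min ≈ 0.44

For two independent groups of n = 75 each: d_min = (z_{α/2} + z_β)·√(2/n).
z-sum = 1.645 + 1.036 = 2.681.
d_min = 2.681 × √(2/75) = 2.681 × 0.1633 = 0.438.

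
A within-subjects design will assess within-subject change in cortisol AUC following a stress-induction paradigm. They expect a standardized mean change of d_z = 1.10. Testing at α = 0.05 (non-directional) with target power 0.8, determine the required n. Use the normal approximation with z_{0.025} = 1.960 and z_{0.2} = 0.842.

n = 7 pairs

For a paired (one-sample on differences) test: n = ((z_{α/2} + z_β) / d)².
z_{α/2} + z_β = 1.960 + 0.842 = 2.802.
n = (2.802 / 1.10)² = 2.547² = 6.49.
Round up.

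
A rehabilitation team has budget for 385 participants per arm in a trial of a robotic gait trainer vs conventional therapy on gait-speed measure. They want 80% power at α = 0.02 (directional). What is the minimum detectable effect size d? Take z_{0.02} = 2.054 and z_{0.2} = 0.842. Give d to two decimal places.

d_min ≈ 0.21

For two independent groups of n = 385 each: d_min = (z_{α} + z_β)·√(2/n).
z-sum = 2.054 + 0.842 = 2.896.
d_min = 2.896 × √(2/385) = 2.896 × 0.0721 = 0.209.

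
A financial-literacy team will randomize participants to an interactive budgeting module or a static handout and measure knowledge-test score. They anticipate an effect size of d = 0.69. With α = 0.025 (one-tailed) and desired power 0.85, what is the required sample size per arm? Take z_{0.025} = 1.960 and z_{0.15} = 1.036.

For two independent groups with equal n: n = 2·((z_{α} + z_β) / d)².
z_{α} + z_β = 1.960 + 1.036 = 2.996.
n = 2 × (2.996 / 0.69)² = 2 × 4.342² = 2 × 18.85 = 37.7.
Round up to the next whole participant.

n = 38 per group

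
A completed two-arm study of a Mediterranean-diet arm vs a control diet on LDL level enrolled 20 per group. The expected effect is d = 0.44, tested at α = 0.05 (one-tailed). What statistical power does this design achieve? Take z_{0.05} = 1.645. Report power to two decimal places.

For two equal groups, power = Φ(d·√(n/2) − z_{α}).
d·√(n/2) = 0.44 × √(20/2) = 0.44 × 3.162 = 1.391.
z_β = 1.391 − 1.645 = -0.254.
Power = Φ(-0.254) = 0.400.

power ≈ 0.40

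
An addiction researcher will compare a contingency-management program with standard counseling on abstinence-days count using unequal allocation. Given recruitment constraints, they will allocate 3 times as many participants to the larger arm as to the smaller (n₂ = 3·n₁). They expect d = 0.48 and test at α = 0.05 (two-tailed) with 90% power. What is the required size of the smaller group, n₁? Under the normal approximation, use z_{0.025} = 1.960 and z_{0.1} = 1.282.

n₁ = 61

With allocation ratio k = n₂/n₁ = 3, Var(x̄₁−x̄₂) = σ²(1/n₁ + 1/(k·n₁)) = σ²·(k+1)/(k·n₁).
So n₁ = (1 + 1/k)·((z_{α/2} + z_β)/d)² = 1.333 × (3.242/0.48)².
n₁ = 1.333 × 45.62 = 60.8.
Round up: n₁ = 61, giving n₂ = 3 × 61 = 183.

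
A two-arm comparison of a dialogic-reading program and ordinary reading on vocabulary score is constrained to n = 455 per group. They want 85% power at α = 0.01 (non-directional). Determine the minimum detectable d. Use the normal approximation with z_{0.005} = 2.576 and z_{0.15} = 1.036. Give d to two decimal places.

For two independent groups of n = 455 each: d_min = (z_{α/2} + z_β)·√(2/n).
z-sum = 2.576 + 1.036 = 3.612.
d_min = 3.612 × √(2/455) = 3.612 × 0.0663 = 0.239.

d_min ≈ 0.24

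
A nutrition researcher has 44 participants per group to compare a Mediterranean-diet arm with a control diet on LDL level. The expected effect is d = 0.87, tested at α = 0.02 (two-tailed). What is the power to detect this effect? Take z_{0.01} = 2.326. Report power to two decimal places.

For two equal groups, power = Φ(d·√(n/2) − z_{α/2}).
d·√(n/2) = 0.87 × √(44/2) = 0.87 × 4.690 = 4.081.
z_β = 4.081 − 2.326 = 1.755.
Power = Φ(1.755) = 0.960.

power ≈ 0.96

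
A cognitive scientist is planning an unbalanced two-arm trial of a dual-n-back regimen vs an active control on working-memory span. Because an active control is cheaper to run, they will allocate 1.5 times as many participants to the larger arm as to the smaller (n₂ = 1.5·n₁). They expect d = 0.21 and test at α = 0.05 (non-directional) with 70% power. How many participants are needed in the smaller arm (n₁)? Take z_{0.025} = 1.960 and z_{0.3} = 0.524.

n₁ = 234

With allocation ratio k = n₂/n₁ = 1.5, Var(x̄₁−x̄₂) = σ²(1/n₁ + 1/(k·n₁)) = σ²·(k+1)/(k·n₁).
So n₁ = (1 + 1/k)·((z_{α/2} + z_β)/d)² = 1.667 × (2.484/0.21)².
n₁ = 1.667 × 139.92 = 233.2.
Round up: n₁ = 234, giving n₂ = 1.5 × 234 = 351.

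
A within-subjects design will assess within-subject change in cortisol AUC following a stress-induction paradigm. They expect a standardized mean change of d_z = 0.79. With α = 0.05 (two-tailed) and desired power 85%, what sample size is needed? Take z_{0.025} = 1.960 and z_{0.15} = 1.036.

For a paired (one-sample on differences) test: n = ((z_{α/2} + z_β) / d)².
z_{α/2} + z_β = 1.960 + 1.036 = 2.996.
n = (2.996 / 0.79)² = 3.792² = 14.38.
Round up.

n = 15 pairs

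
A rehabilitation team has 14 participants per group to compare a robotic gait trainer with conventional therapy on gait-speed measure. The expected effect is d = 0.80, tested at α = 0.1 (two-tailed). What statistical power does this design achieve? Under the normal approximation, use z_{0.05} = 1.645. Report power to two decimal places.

power ≈ 0.68

For two equal groups, power = Φ(d·√(n/2) − z_{α/2}).
d·√(n/2) = 0.80 × √(14/2) = 0.80 × 2.646 = 2.117.
z_β = 2.117 − 1.645 = 0.472.
Power = Φ(0.472) = 0.681.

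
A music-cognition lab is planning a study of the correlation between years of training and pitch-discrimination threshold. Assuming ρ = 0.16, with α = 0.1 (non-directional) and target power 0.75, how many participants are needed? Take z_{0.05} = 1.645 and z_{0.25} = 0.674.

Fisher's z: C = ½·ln((1+r)/(1−r)) = ½·ln(1.3810) = 0.1614.
n = ((z_{α/2} + z_β)/C)² + 3.
(1.645 + 0.674) / 0.1614 = 2.319 / 0.1614 = 14.368.
n = 14.368² + 3 = 206.44 + 3 = 209.4.
Round up.

n = 210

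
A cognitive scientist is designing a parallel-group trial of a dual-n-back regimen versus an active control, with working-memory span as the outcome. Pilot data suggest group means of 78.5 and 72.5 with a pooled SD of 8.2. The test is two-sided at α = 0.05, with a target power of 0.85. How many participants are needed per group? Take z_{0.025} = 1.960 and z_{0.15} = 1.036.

n = 34 per group

Cohen's d = |M₁ − M₂| / SD_pooled = |78.5 − 72.5| / 8.2 = 6.0 / 8.2 = 0.732.
For two independent groups with equal n: n = 2·((z_{α/2} + z_β) / d)².
z_{α/2} + z_β = 1.960 + 1.036 = 2.996.
n = 2 × (2.996 / 0.732)² = 2 × 4.093² = 2 × 16.75 = 33.5.
Round up to the next whole participant.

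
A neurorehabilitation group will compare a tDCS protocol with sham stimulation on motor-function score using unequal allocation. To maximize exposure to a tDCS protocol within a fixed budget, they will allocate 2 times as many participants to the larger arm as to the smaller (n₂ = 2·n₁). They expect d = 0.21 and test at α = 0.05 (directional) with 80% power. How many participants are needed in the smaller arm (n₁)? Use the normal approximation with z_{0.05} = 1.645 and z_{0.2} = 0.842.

With allocation ratio k = n₂/n₁ = 2, Var(x̄₁−x̄₂) = σ²(1/n₁ + 1/(k·n₁)) = σ²·(k+1)/(k·n₁).
So n₁ = (1 + 1/k)·((z_{α} + z_β)/d)² = 1.500 × (2.487/0.21)².
n₁ = 1.500 × 140.25 = 210.4.
Round up: n₁ = 211, giving n₂ = 2 × 211 = 422.

n₁ = 211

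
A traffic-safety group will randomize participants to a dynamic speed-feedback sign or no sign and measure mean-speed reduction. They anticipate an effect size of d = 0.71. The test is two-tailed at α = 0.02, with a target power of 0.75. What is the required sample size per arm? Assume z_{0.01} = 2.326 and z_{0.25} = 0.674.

n = 36 per group

For two independent groups with equal n: n = 2·((z_{α/2} + z_β) / d)².
z_{α/2} + z_β = 2.326 + 0.674 = 3.000.
n = 2 × (3.000 / 0.71)² = 2 × 4.225² = 2 × 17.85 = 35.7.
Round up to the next whole participant.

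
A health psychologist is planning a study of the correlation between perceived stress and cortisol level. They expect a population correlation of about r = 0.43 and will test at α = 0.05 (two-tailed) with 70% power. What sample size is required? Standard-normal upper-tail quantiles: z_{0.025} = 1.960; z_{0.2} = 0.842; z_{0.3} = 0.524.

n = 33

Fisher's z: C = ½·ln((1+r)/(1−r)) = ½·ln(2.5088) = 0.4599.
n = ((z_{α/2} + z_β)/C)² + 3.
(1.960 + 0.524) / 0.4599 = 2.484 / 0.4599 = 5.401.
n = 5.401² + 3 = 29.17 + 3 = 32.2.
Round up.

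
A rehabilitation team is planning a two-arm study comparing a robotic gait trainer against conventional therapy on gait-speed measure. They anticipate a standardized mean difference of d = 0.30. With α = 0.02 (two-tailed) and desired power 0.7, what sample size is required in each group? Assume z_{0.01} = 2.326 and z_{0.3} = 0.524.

For two independent groups with equal n: n = 2·((z_{α/2} + z_β) / d)².
z_{α/2} + z_β = 2.326 + 0.524 = 2.850.
n = 2 × (2.850 / 0.30)² = 2 × 9.500² = 2 × 90.25 = 180.5.
Round up to the next whole participant.

n = 181 per group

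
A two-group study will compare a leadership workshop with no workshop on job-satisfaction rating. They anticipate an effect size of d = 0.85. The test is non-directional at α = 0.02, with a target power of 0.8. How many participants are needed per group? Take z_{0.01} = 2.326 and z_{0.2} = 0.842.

n = 28 per group

For two independent groups with equal n: n = 2·((z_{α/2} + z_β) / d)².
z_{α/2} + z_β = 2.326 + 0.842 = 3.168.
n = 2 × (3.168 / 0.85)² = 2 × 3.727² = 2 × 13.89 = 27.8.
Round up to the next whole participant.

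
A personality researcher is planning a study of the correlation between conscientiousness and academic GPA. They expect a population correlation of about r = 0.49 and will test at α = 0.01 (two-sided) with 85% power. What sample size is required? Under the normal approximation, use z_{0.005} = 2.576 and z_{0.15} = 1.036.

Fisher's z: C = ½·ln((1+r)/(1−r)) = ½·ln(2.9216) = 0.5361.
n = ((z_{α/2} + z_β)/C)² + 3.
(2.576 + 1.036) / 0.5361 = 3.612 / 0.5361 = 6.738.
n = 6.738² + 3 = 45.39 + 3 = 48.4.
Round up.

n = 49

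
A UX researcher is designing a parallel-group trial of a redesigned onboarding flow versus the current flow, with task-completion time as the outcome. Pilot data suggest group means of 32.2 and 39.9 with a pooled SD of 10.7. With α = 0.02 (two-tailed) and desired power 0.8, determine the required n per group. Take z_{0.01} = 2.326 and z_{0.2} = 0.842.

Cohen's d = |M₁ − M₂| / SD_pooled = |32.2 − 39.9| / 10.7 = 7.7 / 10.7 = 0.720.
For two independent groups with equal n: n = 2·((z_{α/2} + z_β) / d)².
z_{α/2} + z_β = 2.326 + 0.842 = 3.168.
n = 2 × (3.168 / 0.720)² = 2 × 4.400² = 2 × 19.36 = 38.7.
Round up to the next whole participant.

n = 39 per group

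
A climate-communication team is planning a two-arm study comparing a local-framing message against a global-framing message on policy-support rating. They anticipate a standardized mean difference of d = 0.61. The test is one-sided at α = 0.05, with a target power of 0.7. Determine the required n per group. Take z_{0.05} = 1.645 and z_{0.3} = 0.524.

For two independent groups with equal n: n = 2·((z_{α} + z_β) / d)².
z_{α} + z_β = 1.645 + 0.524 = 2.169.
n = 2 × (2.169 / 0.61)² = 2 × 3.556² = 2 × 12.64 = 25.3.
Round up to the next whole participant.

n = 26 per group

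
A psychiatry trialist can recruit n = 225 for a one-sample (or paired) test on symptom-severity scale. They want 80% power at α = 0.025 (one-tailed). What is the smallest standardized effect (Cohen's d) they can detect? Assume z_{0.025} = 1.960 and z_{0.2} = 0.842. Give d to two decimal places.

For a single sample (or paired design) of n = 225: d_min = (z_{α} + z_β)/√n.
z-sum = 1.960 + 0.842 = 2.802.
d_min = 2.802 / √225 = 2.802 / 15.000 = 0.187.

d_min ≈ 0.19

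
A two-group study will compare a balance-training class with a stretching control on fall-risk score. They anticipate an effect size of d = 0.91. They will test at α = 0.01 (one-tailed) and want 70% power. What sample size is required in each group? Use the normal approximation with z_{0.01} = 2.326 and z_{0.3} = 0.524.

n = 20 per group

For two independent groups with equal n: n = 2·((z_{α} + z_β) / d)².
z_{α} + z_β = 2.326 + 0.524 = 2.850.
n = 2 × (2.850 / 0.91)² = 2 × 3.132² = 2 × 9.81 = 19.6.
Round up to the next whole participant.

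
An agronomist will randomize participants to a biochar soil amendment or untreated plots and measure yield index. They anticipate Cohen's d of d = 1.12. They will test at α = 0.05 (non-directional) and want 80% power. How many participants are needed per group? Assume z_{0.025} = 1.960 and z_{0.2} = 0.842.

For two independent groups with equal n: n = 2·((z_{α/2} + z_β) / d)².
z_{α/2} + z_β = 1.960 + 0.842 = 2.802.
n = 2 × (2.802 / 1.12)² = 2 × 2.502² = 2 × 6.26 = 12.5.
Round up to the next whole participant.

n = 13 per group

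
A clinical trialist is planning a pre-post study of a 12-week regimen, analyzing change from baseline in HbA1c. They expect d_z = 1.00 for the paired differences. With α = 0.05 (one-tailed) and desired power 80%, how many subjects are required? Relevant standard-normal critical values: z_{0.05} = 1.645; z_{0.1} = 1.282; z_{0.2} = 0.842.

For a paired (one-sample on differences) test: n = ((z_{α} + z_β) / d)².
z_{α} + z_β = 1.645 + 0.842 = 2.487.
n = (2.487 / 1.00)² = 2.487² = 6.19.
Round up.

n = 7 pairs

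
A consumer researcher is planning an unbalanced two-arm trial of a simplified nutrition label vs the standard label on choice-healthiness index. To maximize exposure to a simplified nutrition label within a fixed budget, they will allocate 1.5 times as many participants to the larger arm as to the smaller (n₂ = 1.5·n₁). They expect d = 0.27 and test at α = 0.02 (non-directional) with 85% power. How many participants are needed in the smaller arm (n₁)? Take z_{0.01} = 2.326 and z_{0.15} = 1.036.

n₁ = 259

With allocation ratio k = n₂/n₁ = 1.5, Var(x̄₁−x̄₂) = σ²(1/n₁ + 1/(k·n₁)) = σ²·(k+1)/(k·n₁).
So n₁ = (1 + 1/k)·((z_{α/2} + z_β)/d)² = 1.667 × (3.362/0.27)².
n₁ = 1.667 × 155.05 = 258.4.
Round up: n₁ = 259, giving n₂ = ⌈1.5 × 259⌉ = ⌈388.5⌉ = 389.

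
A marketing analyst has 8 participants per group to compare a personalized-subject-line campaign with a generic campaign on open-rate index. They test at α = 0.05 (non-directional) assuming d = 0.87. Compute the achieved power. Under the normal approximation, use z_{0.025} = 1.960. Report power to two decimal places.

For two equal groups, power = Φ(d·√(n/2) − z_{α/2}).
d·√(n/2) = 0.87 × √(8/2) = 0.87 × 2.000 = 1.740.
z_β = 1.740 − 1.960 = -0.220.
Power = Φ(-0.220) = 0.413.

power ≈ 0.41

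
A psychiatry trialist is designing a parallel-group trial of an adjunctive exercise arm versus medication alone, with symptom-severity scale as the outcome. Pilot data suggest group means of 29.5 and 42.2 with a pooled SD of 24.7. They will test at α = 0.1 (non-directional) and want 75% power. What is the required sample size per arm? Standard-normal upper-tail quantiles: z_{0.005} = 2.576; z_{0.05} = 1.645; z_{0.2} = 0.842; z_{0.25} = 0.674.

Cohen's d = |M₁ − M₂| / SD_pooled = |29.5 − 42.2| / 24.7 = 12.7 / 24.7 = 0.514.
For two independent groups with equal n: n = 2·((z_{α/2} + z_β) / d)².
z_{α/2} + z_β = 1.645 + 0.674 = 2.319.
n = 2 × (2.319 / 0.514)² = 2 × 4.512² = 2 × 20.36 = 40.7.
Round up to the next whole participant.

n = 41 per group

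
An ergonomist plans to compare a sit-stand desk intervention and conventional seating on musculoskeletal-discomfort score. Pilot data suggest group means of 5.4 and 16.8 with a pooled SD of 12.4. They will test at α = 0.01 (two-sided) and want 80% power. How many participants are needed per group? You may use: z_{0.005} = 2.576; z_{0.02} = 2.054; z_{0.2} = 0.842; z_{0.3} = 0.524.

Cohen's d = |M₁ − M₂| / SD_pooled = |5.4 − 16.8| / 12.4 = 11.4 / 12.4 = 0.919.
For two independent groups with equal n: n = 2·((z_{α/2} + z_β) / d)².
z_{α/2} + z_β = 2.576 + 0.842 = 3.418.
n = 2 × (3.418 / 0.919)² = 2 × 3.719² = 2 × 13.83 = 27.7.
Round up to the next whole participant.

n = 28 per group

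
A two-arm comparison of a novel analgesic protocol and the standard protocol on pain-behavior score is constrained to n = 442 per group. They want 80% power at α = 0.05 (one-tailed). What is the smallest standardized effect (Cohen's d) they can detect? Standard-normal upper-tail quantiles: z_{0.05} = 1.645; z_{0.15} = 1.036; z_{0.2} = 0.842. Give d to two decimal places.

d_min ≈ 0.17

For two independent groups of n = 442 each: d_min = (z_{α} + z_β)·√(2/n).
z-sum = 1.645 + 0.842 = 2.487.
d_min = 2.487 × √(2/442) = 2.487 × 0.0673 = 0.167.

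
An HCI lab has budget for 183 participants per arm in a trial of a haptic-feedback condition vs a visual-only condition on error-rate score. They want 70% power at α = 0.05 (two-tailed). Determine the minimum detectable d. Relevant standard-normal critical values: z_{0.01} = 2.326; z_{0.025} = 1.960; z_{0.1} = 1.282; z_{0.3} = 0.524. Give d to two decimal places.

For two independent groups of n = 183 each: d_min = (z_{α/2} + z_β)·√(2/n).
z-sum = 1.960 + 0.524 = 2.484.
d_min = 2.484 × √(2/183) = 2.484 × 0.1045 = 0.260.

d_min ≈ 0.26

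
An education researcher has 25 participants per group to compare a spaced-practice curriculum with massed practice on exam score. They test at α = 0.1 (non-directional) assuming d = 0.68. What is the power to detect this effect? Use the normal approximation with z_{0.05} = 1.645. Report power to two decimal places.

For two equal groups, power = Φ(d·√(n/2) − z_{α/2}).
d·√(n/2) = 0.68 × √(25/2) = 0.68 × 3.536 = 2.404.
z_β = 2.404 − 1.645 = 0.759.
Power = Φ(0.759) = 0.776.

power ≈ 0.78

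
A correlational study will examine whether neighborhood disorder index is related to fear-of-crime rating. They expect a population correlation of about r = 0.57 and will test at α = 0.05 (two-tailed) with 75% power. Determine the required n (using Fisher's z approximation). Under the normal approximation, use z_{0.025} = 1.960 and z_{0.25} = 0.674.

n = 20

Fisher's z: C = ½·ln((1+r)/(1−r)) = ½·ln(3.6512) = 0.6475.
n = ((z_{α/2} + z_β)/C)² + 3.
(1.960 + 0.674) / 0.6475 = 2.634 / 0.6475 = 4.068.
n = 4.068² + 3 = 16.55 + 3 = 19.5.
Round up.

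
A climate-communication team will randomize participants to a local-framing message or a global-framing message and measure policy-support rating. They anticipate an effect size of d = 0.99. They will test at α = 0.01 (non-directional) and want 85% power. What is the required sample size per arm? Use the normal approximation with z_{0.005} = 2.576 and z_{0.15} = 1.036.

n = 27 per group

For two independent groups with equal n: n = 2·((z_{α/2} + z_β) / d)².
z_{α/2} + z_β = 2.576 + 1.036 = 3.612.
n = 2 × (3.612 / 0.99)² = 2 × 3.648² = 2 × 13.31 = 26.6.
Round up to the next whole participant.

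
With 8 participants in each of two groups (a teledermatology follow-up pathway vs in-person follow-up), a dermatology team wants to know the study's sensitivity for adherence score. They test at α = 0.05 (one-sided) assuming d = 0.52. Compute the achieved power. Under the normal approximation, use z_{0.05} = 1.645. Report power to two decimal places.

power ≈ 0.27

For two equal groups, power = Φ(d·√(n/2) − z_{α}).
d·√(n/2) = 0.52 × √(8/2) = 0.52 × 2.000 = 1.040.
z_β = 1.040 − 1.645 = -0.605.
Power = Φ(-0.605) = 0.273.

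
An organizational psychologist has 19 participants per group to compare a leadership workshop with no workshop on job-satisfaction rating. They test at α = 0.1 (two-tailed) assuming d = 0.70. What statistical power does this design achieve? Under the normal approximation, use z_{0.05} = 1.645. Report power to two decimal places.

power ≈ 0.70

For two equal groups, power = Φ(d·√(n/2) − z_{α/2}).
d·√(n/2) = 0.70 × √(19/2) = 0.70 × 3.082 = 2.158.
z_β = 2.158 − 1.645 = 0.513.
Power = Φ(0.513) = 0.696.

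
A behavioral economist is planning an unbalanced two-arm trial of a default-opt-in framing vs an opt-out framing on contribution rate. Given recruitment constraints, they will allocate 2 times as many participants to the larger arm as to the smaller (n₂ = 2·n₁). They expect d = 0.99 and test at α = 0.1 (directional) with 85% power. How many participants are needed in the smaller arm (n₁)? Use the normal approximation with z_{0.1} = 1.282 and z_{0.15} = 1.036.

n₁ = 9

With allocation ratio k = n₂/n₁ = 2, Var(x̄₁−x̄₂) = σ²(1/n₁ + 1/(k·n₁)) = σ²·(k+1)/(k·n₁).
So n₁ = (1 + 1/k)·((z_{α} + z_β)/d)² = 1.500 × (2.318/0.99)².
n₁ = 1.500 × 5.48 = 8.2.
Round up: n₁ = 9, giving n₂ = 2 × 9 = 18.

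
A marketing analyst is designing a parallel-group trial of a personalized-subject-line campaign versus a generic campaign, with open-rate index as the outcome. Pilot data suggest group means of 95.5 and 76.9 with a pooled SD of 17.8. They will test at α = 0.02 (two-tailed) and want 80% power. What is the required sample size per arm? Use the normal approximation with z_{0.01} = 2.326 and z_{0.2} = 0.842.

n = 19 per group

Cohen's d = |M₁ − M₂| / SD_pooled = |95.5 − 76.9| / 17.8 = 18.6 / 17.8 = 1.045.
For two independent groups with equal n: n = 2·((z_{α/2} + z_β) / d)².
z_{α/2} + z_β = 2.326 + 0.842 = 3.168.
n = 2 × (3.168 / 1.045)² = 2 × 3.032² = 2 × 9.19 = 18.4.
Round up to the next whole participant.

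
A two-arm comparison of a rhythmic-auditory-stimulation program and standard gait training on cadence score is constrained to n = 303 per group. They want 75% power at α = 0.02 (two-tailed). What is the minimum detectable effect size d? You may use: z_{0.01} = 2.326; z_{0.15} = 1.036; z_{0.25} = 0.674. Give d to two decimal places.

For two independent groups of n = 303 each: d_min = (z_{α/2} + z_β)·√(2/n).
z-sum = 2.326 + 0.674 = 3.000.
d_min = 3.000 × √(2/303) = 3.000 × 0.0812 = 0.244.

d_min ≈ 0.24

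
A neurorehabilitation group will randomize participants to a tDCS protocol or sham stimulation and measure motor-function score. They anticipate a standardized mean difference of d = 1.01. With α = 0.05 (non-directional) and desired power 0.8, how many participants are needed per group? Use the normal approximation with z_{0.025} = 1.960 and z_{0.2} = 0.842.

For two independent groups with equal n: n = 2·((z_{α/2} + z_β) / d)².
z_{α/2} + z_β = 1.960 + 0.842 = 2.802.
n = 2 × (2.802 / 1.01)² = 2 × 2.774² = 2 × 7.70 = 15.4.
Round up to the next whole participant.

n = 16 per group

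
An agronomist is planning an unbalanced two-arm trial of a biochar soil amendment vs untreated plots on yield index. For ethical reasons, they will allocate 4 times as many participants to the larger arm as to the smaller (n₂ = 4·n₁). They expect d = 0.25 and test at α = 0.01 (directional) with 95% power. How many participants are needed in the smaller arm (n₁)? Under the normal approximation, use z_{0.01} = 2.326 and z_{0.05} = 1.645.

n₁ = 316

With allocation ratio k = n₂/n₁ = 4, Var(x̄₁−x̄₂) = σ²(1/n₁ + 1/(k·n₁)) = σ²·(k+1)/(k·n₁).
So n₁ = (1 + 1/k)·((z_{α} + z_β)/d)² = 1.250 × (3.971/0.25)².
n₁ = 1.250 × 252.30 = 315.4.
Round up: n₁ = 316, giving n₂ = 4 × 316 = 1264.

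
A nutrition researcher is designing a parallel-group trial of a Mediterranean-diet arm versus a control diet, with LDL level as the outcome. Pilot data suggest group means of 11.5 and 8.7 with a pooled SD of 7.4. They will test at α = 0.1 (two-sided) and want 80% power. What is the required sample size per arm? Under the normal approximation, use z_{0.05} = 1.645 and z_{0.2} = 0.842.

Cohen's d = |M₁ − M₂| / SD_pooled = |11.5 − 8.7| / 7.4 = 2.8 / 7.4 = 0.378.
For two independent groups with equal n: n = 2·((z_{α/2} + z_β) / d)².
z_{α/2} + z_β = 1.645 + 0.842 = 2.487.
n = 2 × (2.487 / 0.378)² = 2 × 6.579² = 2 × 43.29 = 86.6.
Round up to the next whole participant.

n = 87 per group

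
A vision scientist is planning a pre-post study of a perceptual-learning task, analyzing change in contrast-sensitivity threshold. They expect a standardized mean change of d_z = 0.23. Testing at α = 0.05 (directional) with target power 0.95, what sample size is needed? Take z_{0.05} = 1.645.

n = 205 pairs

For a paired (one-sample on differences) test: n = ((z_{α} + z_β) / d)².
z_{α} + z_β = 1.645 + 1.645 = 3.290.
n = (3.290 / 0.23)² = 14.304² = 204.61.
Round up.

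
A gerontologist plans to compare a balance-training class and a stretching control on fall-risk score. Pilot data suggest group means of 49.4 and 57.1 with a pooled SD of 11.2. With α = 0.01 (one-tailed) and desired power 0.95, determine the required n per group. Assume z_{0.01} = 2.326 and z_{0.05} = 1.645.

Cohen's d = |M₁ − M₂| / SD_pooled = |49.4 − 57.1| / 11.2 = 7.7 / 11.2 = 0.688.
For two independent groups with equal n: n = 2·((z_{α} + z_β) / d)².
z_{α} + z_β = 2.326 + 1.645 = 3.971.
n = 2 × (3.971 / 0.688)² = 2 × 5.772² = 2 × 33.31 = 66.6.
Round up to the next whole participant.

n = 67 per group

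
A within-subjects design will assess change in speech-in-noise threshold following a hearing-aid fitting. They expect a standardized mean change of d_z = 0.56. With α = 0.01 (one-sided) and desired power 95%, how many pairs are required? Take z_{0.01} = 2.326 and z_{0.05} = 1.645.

n = 51 pairs

For a paired (one-sample on differences) test: n = ((z_{α} + z_β) / d)².
z_{α} + z_β = 2.326 + 1.645 = 3.971.
n = (3.971 / 0.56)² = 7.091² = 50.28.
Round up.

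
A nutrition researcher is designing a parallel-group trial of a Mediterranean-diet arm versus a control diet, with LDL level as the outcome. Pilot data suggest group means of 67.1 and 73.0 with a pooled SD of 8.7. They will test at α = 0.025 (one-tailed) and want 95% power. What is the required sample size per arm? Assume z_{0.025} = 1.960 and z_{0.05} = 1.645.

Cohen's d = |M₁ − M₂| / SD_pooled = |67.1 − 73.0| / 8.7 = 5.9 / 8.7 = 0.678.
For two independent groups with equal n: n = 2·((z_{α} + z_β) / d)².
z_{α} + z_β = 1.960 + 1.645 = 3.605.
n = 2 × (3.605 / 0.678)² = 2 × 5.317² = 2 × 28.27 = 56.5.
Round up to the next whole participant.

n = 57 per group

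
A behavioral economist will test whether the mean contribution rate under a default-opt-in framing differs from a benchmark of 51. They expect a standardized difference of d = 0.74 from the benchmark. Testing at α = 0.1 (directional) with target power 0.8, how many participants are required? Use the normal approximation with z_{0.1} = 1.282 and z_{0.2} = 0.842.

n = 9

For a one-sample test: n = ((z_{α} + z_β) / d)².
z_{α} + z_β = 1.282 + 0.842 = 2.124.
n = (2.124 / 0.74)² = 2.870² = 8.24.
Round up.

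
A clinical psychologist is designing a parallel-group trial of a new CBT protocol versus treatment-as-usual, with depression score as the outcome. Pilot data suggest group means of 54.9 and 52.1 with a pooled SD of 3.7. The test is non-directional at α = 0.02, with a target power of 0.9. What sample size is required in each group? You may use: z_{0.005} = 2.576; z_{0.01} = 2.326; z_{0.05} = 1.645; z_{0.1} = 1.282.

n = 46 per group

Cohen's d = |M₁ − M₂| / SD_pooled = |54.9 − 52.1| / 3.7 = 2.8 / 3.7 = 0.757.
For two independent groups with equal n: n = 2·((z_{α/2} + z_β) / d)².
z_{α/2} + z_β = 2.326 + 1.282 = 3.608.
n = 2 × (3.608 / 0.757)² = 2 × 4.766² = 2 × 22.72 = 45.4.
Round up to the next whole participant.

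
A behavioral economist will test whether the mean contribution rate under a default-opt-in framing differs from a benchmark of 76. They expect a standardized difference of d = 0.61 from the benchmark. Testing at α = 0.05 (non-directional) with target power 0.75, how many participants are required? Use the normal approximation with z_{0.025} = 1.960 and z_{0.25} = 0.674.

n = 19

For a one-sample test: n = ((z_{α/2} + z_β) / d)².
z_{α/2} + z_β = 1.960 + 0.674 = 2.634.
n = (2.634 / 0.61)² = 4.318² = 18.65.
Round up.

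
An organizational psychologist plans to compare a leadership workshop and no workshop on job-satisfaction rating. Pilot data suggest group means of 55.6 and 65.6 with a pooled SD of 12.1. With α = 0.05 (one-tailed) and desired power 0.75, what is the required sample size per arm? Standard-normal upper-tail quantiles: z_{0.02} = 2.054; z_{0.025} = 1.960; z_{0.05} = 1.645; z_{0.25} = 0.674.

Cohen's d = |M₁ − M₂| / SD_pooled = |55.6 − 65.6| / 12.1 = 10.0 / 12.1 = 0.826.
For two independent groups with equal n: n = 2·((z_{α} + z_β) / d)².
z_{α} + z_β = 1.645 + 0.674 = 2.319.
n = 2 × (2.319 / 0.826)² = 2 × 2.808² = 2 × 7.88 = 15.8.
Round up to the next whole participant.

n = 16 per group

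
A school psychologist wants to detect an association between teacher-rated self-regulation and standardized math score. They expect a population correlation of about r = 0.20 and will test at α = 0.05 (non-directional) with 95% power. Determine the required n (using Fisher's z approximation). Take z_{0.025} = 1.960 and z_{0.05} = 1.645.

Fisher's z: C = ½·ln((1+r)/(1−r)) = ½·ln(1.5000) = 0.2027.
n = ((z_{α/2} + z_β)/C)² + 3.
(1.960 + 1.645) / 0.2027 = 3.605 / 0.2027 = 17.785.
n = 17.785² + 3 = 316.30 + 3 = 319.3.
Round up.

n = 320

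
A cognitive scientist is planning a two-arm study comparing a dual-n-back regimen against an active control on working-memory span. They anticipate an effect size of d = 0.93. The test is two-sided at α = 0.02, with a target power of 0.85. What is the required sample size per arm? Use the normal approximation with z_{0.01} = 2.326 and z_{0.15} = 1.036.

For two independent groups with equal n: n = 2·((z_{α/2} + z_β) / d)².
z_{α/2} + z_β = 2.326 + 1.036 = 3.362.
n = 2 × (3.362 / 0.93)² = 2 × 3.615² = 2 × 13.07 = 26.1.
Round up to the next whole participant.

n = 27 per group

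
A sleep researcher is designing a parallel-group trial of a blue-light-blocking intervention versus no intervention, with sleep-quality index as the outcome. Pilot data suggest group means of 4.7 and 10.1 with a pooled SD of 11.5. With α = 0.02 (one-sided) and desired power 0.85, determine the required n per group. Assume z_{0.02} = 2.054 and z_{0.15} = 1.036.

Cohen's d = |M₁ − M₂| / SD_pooled = |4.7 − 10.1| / 11.5 = 5.4 / 11.5 = 0.470.
For two independent groups with equal n: n = 2·((z_{α} + z_β) / d)².
z_{α} + z_β = 2.054 + 1.036 = 3.090.
n = 2 × (3.090 / 0.470)² = 2 × 6.574² = 2 × 43.22 = 86.4.
Round up to the next whole participant.

n = 87 per group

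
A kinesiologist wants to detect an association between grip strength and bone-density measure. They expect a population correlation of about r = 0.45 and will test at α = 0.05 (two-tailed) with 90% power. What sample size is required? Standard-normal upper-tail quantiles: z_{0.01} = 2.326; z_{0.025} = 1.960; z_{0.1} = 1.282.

Fisher's z: C = ½·ln((1+r)/(1−r)) = ½·ln(2.6364) = 0.4847.
n = ((z_{α/2} + z_β)/C)² + 3.
(1.960 + 1.282) / 0.4847 = 3.242 / 0.4847 = 6.689.
n = 6.689² + 3 = 44.74 + 3 = 47.7.
Round up.

n = 48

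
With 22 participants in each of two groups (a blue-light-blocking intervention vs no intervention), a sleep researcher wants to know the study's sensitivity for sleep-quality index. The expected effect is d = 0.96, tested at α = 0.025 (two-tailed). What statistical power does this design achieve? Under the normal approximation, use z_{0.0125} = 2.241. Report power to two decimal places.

For two equal groups, power = Φ(d·√(n/2) − z_{α/2}).
d·√(n/2) = 0.96 × √(22/2) = 0.96 × 3.317 = 3.184.
z_β = 3.184 − 2.241 = 0.943.
Power = Φ(0.943) = 0.827.

power ≈ 0.83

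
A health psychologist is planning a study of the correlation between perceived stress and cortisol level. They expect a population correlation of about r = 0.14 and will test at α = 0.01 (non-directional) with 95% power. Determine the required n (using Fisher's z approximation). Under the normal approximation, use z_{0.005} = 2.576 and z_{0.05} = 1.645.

n = 901

Fisher's z: C = ½·ln((1+r)/(1−r)) = ½·ln(1.3256) = 0.1409.
n = ((z_{α/2} + z_β)/C)² + 3.
(2.576 + 1.645) / 0.1409 = 4.221 / 0.1409 = 29.957.
n = 29.957² + 3 = 897.45 + 3 = 900.4.
Round up.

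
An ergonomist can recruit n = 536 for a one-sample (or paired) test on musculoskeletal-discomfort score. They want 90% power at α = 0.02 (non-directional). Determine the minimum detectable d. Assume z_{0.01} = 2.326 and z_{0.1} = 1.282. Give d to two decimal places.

For a single sample (or paired design) of n = 536: d_min = (z_{α/2} + z_β)/√n.
z-sum = 2.326 + 1.282 = 3.608.
d_min = 3.608 / √536 = 3.608 / 23.152 = 0.156.

d_min ≈ 0.16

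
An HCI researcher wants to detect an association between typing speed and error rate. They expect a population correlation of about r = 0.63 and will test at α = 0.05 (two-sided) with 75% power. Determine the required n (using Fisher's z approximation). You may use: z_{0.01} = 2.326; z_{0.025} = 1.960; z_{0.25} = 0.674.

Fisher's z: C = ½·ln((1+r)/(1−r)) = ½·ln(4.4054) = 0.7414.
n = ((z_{α/2} + z_β)/C)² + 3.
(1.960 + 0.674) / 0.7414 = 2.634 / 0.7414 = 3.553.
n = 3.553² + 3 = 12.62 + 3 = 15.6.
Round up.

n = 16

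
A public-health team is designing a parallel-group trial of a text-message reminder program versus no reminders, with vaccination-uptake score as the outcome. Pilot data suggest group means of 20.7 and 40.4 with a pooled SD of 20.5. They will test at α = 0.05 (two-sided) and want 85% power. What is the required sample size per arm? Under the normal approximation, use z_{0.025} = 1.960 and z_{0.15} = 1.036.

n = 20 per group

Cohen's d = |M₁ − M₂| / SD_pooled = |20.7 − 40.4| / 20.5 = 19.7 / 20.5 = 0.961.
For two independent groups with equal n: n = 2·((z_{α/2} + z_β) / d)².
z_{α/2} + z_β = 1.960 + 1.036 = 2.996.
n = 2 × (2.996 / 0.961)² = 2 × 3.118² = 2 × 9.72 = 19.4.
Round up to the next whole participant.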